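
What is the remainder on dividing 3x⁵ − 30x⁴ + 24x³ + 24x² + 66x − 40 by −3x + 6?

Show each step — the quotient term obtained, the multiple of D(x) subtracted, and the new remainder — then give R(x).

R(x) = −4

Step 1: lead(3x⁵ − 30x⁴ + 24x³ + 24x² + 66x − 40) ÷ lead(D) = 3x⁵ ÷ −3x = −x⁴. Subtract (−x⁴)·D = 3x⁵ − 6x⁴. Remainder: −24x⁴ + 24x³ + 24x² + 66x − 40.
Step 2: lead(−24x⁴ + 24x³ + 24x² + 66x − 40) ÷ lead(D) = −24x⁴ ÷ −3x = 8x³. Subtract (8x³)·D = −24x⁴ + 48x³. Remainder: −24x³ + 24x² + 66x − 40.
Step 3: lead(−24x³ + 24x² + 66x − 40) ÷ lead(D) = −24x³ ÷ −3x = 8x². Subtract (8x²)·D = −24x³ + 48x². Remainder: −24x² + 66x − 40.
Step 4: lead(−24x² + 66x − 40) ÷ lead(D) = −24x² ÷ −3x = 8x. Subtract (8x)·D = −24x² + 48x. Remainder: 18x − 40.
Step 5: lead(18x − 40) ÷ lead(D) = 18x ÷ −3x = −6. Subtract (−6)·D = 18x − 36. Remainder: −4.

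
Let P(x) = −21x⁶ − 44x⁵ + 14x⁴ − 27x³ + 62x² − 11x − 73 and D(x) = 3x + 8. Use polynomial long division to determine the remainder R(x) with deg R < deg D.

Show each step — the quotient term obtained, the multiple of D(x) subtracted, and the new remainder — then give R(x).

Step 1: lead(−21x⁶ − 44x⁵ + 14x⁴ − 27x³ + 62x² − 11x − 73) ÷ lead(D) = −21x⁶ ÷ 3x = −7x⁵. Subtract (−7x⁵)·D = −21x⁶ − 56x⁵. Remainder: 12x⁵ + 14x⁴ − 27x³ + 62x² − 11x − 73.
Step 2: lead(12x⁵ + 14x⁴ − 27x³ + 62x² − 11x − 73) ÷ lead(D) = 12x⁵ ÷ 3x = 4x⁴. Subtract (4x⁴)·D = 12x⁵ + 32x⁴. Remainder: −18x⁴ − 27x³ + 62x² − 11x − 73.
Step 3: lead(−18x⁴ − 27x³ + 62x² − 11x − 73) ÷ lead(D) = −18x⁴ ÷ 3x = −6x³. Subtract (−6x³)·D = −18x⁴ − 48x³. Remainder: 21x³ + 62x² − 11x − 73.
Step 4: lead(21x³ + 62x² − 11x − 73) ÷ lead(D) = 21x³ ÷ 3x = 7x². Subtract (7x²)·D = 21x³ + 56x². Remainder: 6x² − 11x − 73.
Step 5: lead(6x² − 11x − 73) ÷ lead(D) = 6x² ÷ 3x = 2x. Subtract (2x)·D = 6x² + 16x. Remainder: −27x − 73.
Step 6: lead(−27x − 73) ÷ lead(D) = −27x ÷ 3x = −9. Subtract (−9)·D = −27x − 72. Remainder: −1.

R(x) = −1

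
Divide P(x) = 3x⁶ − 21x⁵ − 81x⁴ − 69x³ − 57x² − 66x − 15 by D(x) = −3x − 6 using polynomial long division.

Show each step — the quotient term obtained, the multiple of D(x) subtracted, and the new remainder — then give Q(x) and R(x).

Step 1: lead(3x⁶ − 21x⁵ − 81x⁴ − 69x³ − 57x² − 66x − 15) ÷ lead(D) = 3x⁶ ÷ −3x = −x⁵. Subtract (−x⁵)·D = 3x⁶ + 6x⁵. Remainder: −27x⁵ − 81x⁴ − 69x³ − 57x² − 66x − 15.
Step 2: lead(−27x⁵ − 81x⁴ − 69x³ − 57x² − 66x − 15) ÷ lead(D) = −27x⁵ ÷ −3x = 9x⁴. Subtract (9x⁴)·D = −27x⁵ − 54x⁴. Remainder: −27x⁴ − 69x³ − 57x² − 66x − 15.
Step 3: lead(−27x⁴ − 69x³ − 57x² − 66x − 15) ÷ lead(D) = −27x⁴ ÷ −3x = 9x³. Subtract (9x³)·D = −27x⁴ − 54x³. Remainder: −15x³ − 57x² − 66x − 15.
Step 4: lead(−15x³ − 57x² − 66x − 15) ÷ lead(D) = −15x³ ÷ −3x = 5x². Subtract (5x²)·D = −15x³ − 30x². Remainder: −27x² − 66x − 15.
Step 5: lead(−27x² − 66x − 15) ÷ lead(D) = −27x² ÷ −3x = 9x. Subtract (9x)·D = −27x² − 54x. Remainder: −12x − 15.
Step 6: lead(−12x − 15) ÷ lead(D) = −12x ÷ −3x = 4. Subtract (4)·D = −12x − 24. Remainder: 9.

Q(x) = −x⁵ + 9x⁴ + 9x³ + 5x² + 9x + 4; R(x) = 9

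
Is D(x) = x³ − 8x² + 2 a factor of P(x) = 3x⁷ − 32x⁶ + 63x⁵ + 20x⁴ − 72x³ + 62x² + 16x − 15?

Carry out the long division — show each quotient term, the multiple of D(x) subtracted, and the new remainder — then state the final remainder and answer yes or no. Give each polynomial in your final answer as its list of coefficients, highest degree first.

Step 1: lead(3x⁷ − 32x⁶ + 63x⁵ + 20x⁴ − 72x³ + 62x² + 16x − 15) ÷ lead(D) = 3x⁷ ÷ x³ = 3x⁴. Subtract (3x⁴)·D = 3x⁷ − 24x⁶ + 6x⁴. Remainder: −8x⁶ + 63x⁵ + 14x⁴ − 72x³ + 62x² + 16x − 15.
Step 2: lead(−8x⁶ + 63x⁵ + 14x⁴ − 72x³ + 62x² + 16x − 15) ÷ lead(D) = −8x⁶ ÷ x³ = −8x³. Subtract (−8x³)·D = −8x⁶ + 64x⁵ − 16x³. Remainder: −x⁵ + 14x⁴ − 56x³ + 62x² + 16x − 15.
Step 3: lead(−x⁵ + 14x⁴ − 56x³ + 62x² + 16x − 15) ÷ lead(D) = −x⁵ ÷ x³ = −x². Subtract (−x²)·D = −x⁵ + 8x⁴ − 2x². Remainder: 6x⁴ − 56x³ + 64x² + 16x − 15.
Step 4: lead(6x⁴ − 56x³ + 64x² + 16x − 15) ÷ lead(D) = 6x⁴ ÷ x³ = 6x. Subtract (6x)·D = 6x⁴ − 48x³ + 12x. Remainder: −8x³ + 64x² + 4x − 15.
Step 5: lead(−8x³ + 64x² + 4x − 15) ÷ lead(D) = −8x³ ÷ x³ = −8. Subtract (−8)·D = −8x³ + 64x² − 16. Remainder: 4x + 1.

R = [4, 1], so D(x) is not a factor of P(x). no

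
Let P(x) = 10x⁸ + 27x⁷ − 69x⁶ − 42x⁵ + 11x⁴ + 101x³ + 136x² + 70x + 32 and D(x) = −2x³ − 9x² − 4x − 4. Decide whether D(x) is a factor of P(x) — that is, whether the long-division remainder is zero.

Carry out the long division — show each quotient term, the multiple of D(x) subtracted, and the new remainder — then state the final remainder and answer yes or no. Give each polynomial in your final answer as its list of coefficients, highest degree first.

Step 1: lead(10x⁸ + 27x⁷ − 69x⁶ − 42x⁵ + 11x⁴ + 101x³ + 136x² + 70x + 32) ÷ lead(D) = 10x⁸ ÷ −2x³ = −5x⁵. Subtract (−5x⁵)·D = 10x⁸ + 45x⁷ + 20x⁶ + 20x⁵. Remainder: −18x⁷ − 89x⁶ − 62x⁵ + 11x⁴ + 101x³ + 136x² + 70x + 32.
Step 2: lead(−18x⁷ − 89x⁶ − 62x⁵ + 11x⁴ + 101x³ + 136x² + 70x + 32) ÷ lead(D) = −18x⁷ ÷ −2x³ = 9x⁴. Subtract (9x⁴)·D = −18x⁷ − 81x⁶ − 36x⁵ − 36x⁴. Remainder: −8x⁶ − 26x⁵ + 47x⁴ + 101x³ + 136x² + 70x + 32.
Step 3: lead(−8x⁶ − 26x⁵ + 47x⁴ + 101x³ + 136x² + 70x + 32) ÷ lead(D) = −8x⁶ ÷ −2x³ = 4x³. Subtract (4x³)·D = −8x⁶ − 36x⁵ − 16x⁴ − 16x³. Remainder: 10x⁵ + 63x⁴ + 117x³ + 136x² + 70x + 32.
Step 4: lead(10x⁵ + 63x⁴ + 117x³ + 136x² + 70x + 32) ÷ lead(D) = 10x⁵ ÷ −2x³ = −5x². Subtract (−5x²)·D = 10x⁵ + 45x⁴ + 20x³ + 20x². Remainder: 18x⁴ + 97x³ + 116x² + 70x + 32.
Step 5: lead(18x⁴ + 97x³ + 116x² + 70x + 32) ÷ lead(D) = 18x⁴ ÷ −2x³ = −9x. Subtract (−9x)·D = 18x⁴ + 81x³ + 36x² + 36x. Remainder: 16x³ + 80x² + 34x + 32.
Step 6: lead(16x³ + 80x² + 34x + 32) ÷ lead(D) = 16x³ ÷ −2x³ = −8. Subtract (−8)·D = 16x³ + 72x² + 32x + 32. Remainder: 8x² + 2x.

R = [8, 2, 0], so D(x) is not a factor of P(x). no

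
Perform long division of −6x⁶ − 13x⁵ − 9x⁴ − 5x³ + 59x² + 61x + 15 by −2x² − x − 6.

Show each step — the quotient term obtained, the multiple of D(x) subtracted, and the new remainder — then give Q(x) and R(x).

Q(x) = 3x⁴ + 5x³ − 7x² − 9x − 4; R(x) = 3x − 9

Step 1: lead(−6x⁶ − 13x⁵ − 9x⁴ − 5x³ + 59x² + 61x + 15) ÷ lead(D) = −6x⁶ ÷ −2x² = 3x⁴. Subtract (3x⁴)·D = −6x⁶ − 3x⁵ − 18x⁴. Remainder: −10x⁵ + 9x⁴ − 5x³ + 59x² + 61x + 15.
Step 2: lead(−10x⁵ + 9x⁴ − 5x³ + 59x² + 61x + 15) ÷ lead(D) = −10x⁵ ÷ −2x² = 5x³. Subtract (5x³)·D = −10x⁵ − 5x⁴ − 30x³. Remainder: 14x⁴ + 25x³ + 59x² + 61x + 15.
Step 3: lead(14x⁴ + 25x³ + 59x² + 61x + 15) ÷ lead(D) = 14x⁴ ÷ −2x² = −7x². Subtract (−7x²)·D = 14x⁴ + 7x³ + 42x². Remainder: 18x³ + 17x² + 61x + 15.
Step 4: lead(18x³ + 17x² + 61x + 15) ÷ lead(D) = 18x³ ÷ −2x² = −9x. Subtract (−9x)·D = 18x³ + 9x² + 54x. Remainder: 8x² + 7x + 15.
Step 5: lead(8x² + 7x + 15) ÷ lead(D) = 8x² ÷ −2x² = −4. Subtract (−4)·D = 8x² + 4x + 24. Remainder: 3x − 9.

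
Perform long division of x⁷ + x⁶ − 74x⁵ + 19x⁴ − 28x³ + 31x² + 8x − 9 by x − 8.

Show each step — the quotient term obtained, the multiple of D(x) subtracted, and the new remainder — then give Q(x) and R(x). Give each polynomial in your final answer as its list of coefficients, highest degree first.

Q = [1, 9, -2, 3, -4, -1, 0]; R = [-9]

Step 1: lead(x⁷ + x⁶ − 74x⁵ + 19x⁴ − 28x³ + 31x² + 8x − 9) ÷ lead(D) = x⁷ ÷ x = x⁶. Subtract (x⁶)·D = x⁷ − 8x⁶. Remainder: 9x⁶ − 74x⁵ + 19x⁴ − 28x³ + 31x² + 8x − 9.
Step 2: lead(9x⁶ − 74x⁵ + 19x⁴ − 28x³ + 31x² + 8x − 9) ÷ lead(D) = 9x⁶ ÷ x = 9x⁵. Subtract (9x⁵)·D = 9x⁶ − 72x⁵. Remainder: −2x⁵ + 19x⁴ − 28x³ + 31x² + 8x − 9.
Step 3: lead(−2x⁵ + 19x⁴ − 28x³ + 31x² + 8x − 9) ÷ lead(D) = −2x⁵ ÷ x = −2x⁴. Subtract (−2x⁴)·D = −2x⁵ + 16x⁴. Remainder: 3x⁴ − 28x³ + 31x² + 8x − 9.
Step 4: lead(3x⁴ − 28x³ + 31x² + 8x − 9) ÷ lead(D) = 3x⁴ ÷ x = 3x³. Subtract (3x³)·D = 3x⁴ − 24x³. Remainder: −4x³ + 31x² + 8x − 9.
Step 5: lead(−4x³ + 31x² + 8x − 9) ÷ lead(D) = −4x³ ÷ x = −4x². Subtract (−4x²)·D = −4x³ + 32x². Remainder: −x² + 8x − 9.
Step 6: lead(−x² + 8x − 9) ÷ lead(D) = −x² ÷ x = −x. Subtract (−x)·D = −x² + 8x. Remainder: −9.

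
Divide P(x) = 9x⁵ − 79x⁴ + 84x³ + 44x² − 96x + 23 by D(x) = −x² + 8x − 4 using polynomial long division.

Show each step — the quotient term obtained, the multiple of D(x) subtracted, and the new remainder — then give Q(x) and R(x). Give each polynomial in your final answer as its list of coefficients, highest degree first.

Q = [-9, 7, 8, -8]; R = [-9]

Step 1: lead(9x⁵ − 79x⁴ + 84x³ + 44x² − 96x + 23) ÷ lead(D) = 9x⁵ ÷ −x² = −9x³. Subtract (−9x³)·D = 9x⁵ − 72x⁴ + 36x³. Remainder: −7x⁴ + 48x³ + 44x² − 96x + 23.
Step 2: lead(−7x⁴ + 48x³ + 44x² − 96x + 23) ÷ lead(D) = −7x⁴ ÷ −x² = 7x². Subtract (7x²)·D = −7x⁴ + 56x³ − 28x². Remainder: −8x³ + 72x² − 96x + 23.
Step 3: lead(−8x³ + 72x² − 96x + 23) ÷ lead(D) = −8x³ ÷ −x² = 8x. Subtract (8x)·D = −8x³ + 64x² − 32x. Remainder: 8x² − 64x + 23.
Step 4: lead(8x² − 64x + 23) ÷ lead(D) = 8x² ÷ −x² = −8. Subtract (−8)·D = 8x² − 64x + 32. Remainder: −9.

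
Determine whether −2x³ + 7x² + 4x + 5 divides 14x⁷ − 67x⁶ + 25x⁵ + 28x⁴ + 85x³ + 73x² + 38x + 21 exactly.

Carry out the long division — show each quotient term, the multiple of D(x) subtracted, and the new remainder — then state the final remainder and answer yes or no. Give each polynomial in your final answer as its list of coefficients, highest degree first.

R = [4, 2, 1], so D(x) is not a factor of P(x). no

Step 1: lead(14x⁷ − 67x⁶ + 25x⁵ + 28x⁴ + 85x³ + 73x² + 38x + 21) ÷ lead(D) = 14x⁷ ÷ −2x³ = −7x⁴. Subtract (−7x⁴)·D = 14x⁷ − 49x⁶ − 28x⁵ − 35x⁴. Remainder: −18x⁶ + 53x⁵ + 63x⁴ + 85x³ + 73x² + 38x + 21.
Step 2: lead(−18x⁶ + 53x⁵ + 63x⁴ + 85x³ + 73x² + 38x + 21) ÷ lead(D) = −18x⁶ ÷ −2x³ = 9x³. Subtract (9x³)·D = −18x⁶ + 63x⁵ + 36x⁴ + 45x³. Remainder: −10x⁵ + 27x⁴ + 40x³ + 73x² + 38x + 21.
Step 3: lead(−10x⁵ + 27x⁴ + 40x³ + 73x² + 38x + 21) ÷ lead(D) = −10x⁵ ÷ −2x³ = 5x². Subtract (5x²)·D = −10x⁵ + 35x⁴ + 20x³ + 25x². Remainder: −8x⁴ + 20x³ + 48x² + 38x + 21.
Step 4: lead(−8x⁴ + 20x³ + 48x² + 38x + 21) ÷ lead(D) = −8x⁴ ÷ −2x³ = 4x. Subtract (4x)·D = −8x⁴ + 28x³ + 16x² + 20x. Remainder: −8x³ + 32x² + 18x + 21.
Step 5: lead(−8x³ + 32x² + 18x + 21) ÷ lead(D) = −8x³ ÷ −2x³ = 4. Subtract (4)·D = −8x³ + 28x² + 16x + 20. Remainder: 4x² + 2x + 1.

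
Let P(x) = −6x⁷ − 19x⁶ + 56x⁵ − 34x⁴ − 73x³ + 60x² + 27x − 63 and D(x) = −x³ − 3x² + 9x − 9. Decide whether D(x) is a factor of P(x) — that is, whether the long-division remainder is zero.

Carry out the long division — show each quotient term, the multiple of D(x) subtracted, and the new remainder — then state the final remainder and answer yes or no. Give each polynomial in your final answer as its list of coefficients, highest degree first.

Step 1: lead(−6x⁷ − 19x⁶ + 56x⁵ − 34x⁴ − 73x³ + 60x² + 27x − 63) ÷ lead(D) = −6x⁷ ÷ −x³ = 6x⁴. Subtract (6x⁴)·D = −6x⁷ − 18x⁶ + 54x⁵ − 54x⁴. Remainder: −x⁶ + 2x⁵ + 20x⁴ − 73x³ + 60x² + 27x − 63.
Step 2: lead(−x⁶ + 2x⁵ + 20x⁴ − 73x³ + 60x² + 27x − 63) ÷ lead(D) = −x⁶ ÷ −x³ = x³. Subtract (x³)·D = −x⁶ − 3x⁵ + 9x⁴ − 9x³. Remainder: 5x⁵ + 11x⁴ − 64x³ + 60x² + 27x − 63.
Step 3: lead(5x⁵ + 11x⁴ − 64x³ + 60x² + 27x − 63) ÷ lead(D) = 5x⁵ ÷ −x³ = −5x². Subtract (−5x²)·D = 5x⁵ + 15x⁴ − 45x³ + 45x². Remainder: −4x⁴ − 19x³ + 15x² + 27x − 63.
Step 4: lead(−4x⁴ − 19x³ + 15x² + 27x − 63) ÷ lead(D) = −4x⁴ ÷ −x³ = 4x. Subtract (4x)·D = −4x⁴ − 12x³ + 36x² − 36x. Remainder: −7x³ − 21x² + 63x − 63.
Step 5: lead(−7x³ − 21x² + 63x − 63) ÷ lead(D) = −7x³ ÷ −x³ = 7. Subtract (7)·D = −7x³ − 21x² + 63x − 63. Remainder: 0.

R = [0], so D(x) is a factor of P(x). yes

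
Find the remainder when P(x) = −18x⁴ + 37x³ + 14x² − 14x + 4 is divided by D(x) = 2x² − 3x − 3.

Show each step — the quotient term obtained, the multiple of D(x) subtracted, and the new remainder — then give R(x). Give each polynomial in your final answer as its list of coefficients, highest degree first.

Step 1: lead(−18x⁴ + 37x³ + 14x² − 14x + 4) ÷ lead(D) = −18x⁴ ÷ 2x² = −9x². Subtract (−9x²)·D = −18x⁴ + 27x³ + 27x². Remainder: 10x³ − 13x² − 14x + 4.
Step 2: lead(10x³ − 13x² − 14x + 4) ÷ lead(D) = 10x³ ÷ 2x² = 5x. Subtract (5x)·D = 10x³ − 15x² − 15x. Remainder: 2x² + x + 4.
Step 3: lead(2x² + x + 4) ÷ lead(D) = 2x² ÷ 2x² = 1. Subtract (1)·D = 2x² − 3x − 3. Remainder: 4x + 7.

R = [4, 7]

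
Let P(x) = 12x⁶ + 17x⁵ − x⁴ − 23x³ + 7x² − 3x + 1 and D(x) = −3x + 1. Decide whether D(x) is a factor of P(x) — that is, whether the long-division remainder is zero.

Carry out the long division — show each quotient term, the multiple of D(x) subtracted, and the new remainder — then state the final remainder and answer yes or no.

Step 1: lead(12x⁶ + 17x⁵ − x⁴ − 23x³ + 7x² − 3x + 1) ÷ lead(D) = 12x⁶ ÷ −3x = −4x⁵. Subtract (−4x⁵)·D = 12x⁶ − 4x⁵. Remainder: 21x⁵ − x⁴ − 23x³ + 7x² − 3x + 1.
Step 2: lead(21x⁵ − x⁴ − 23x³ + 7x² − 3x + 1) ÷ lead(D) = 21x⁵ ÷ −3x = −7x⁴. Subtract (−7x⁴)·D = 21x⁵ − 7x⁴. Remainder: 6x⁴ − 23x³ + 7x² − 3x + 1.
Step 3: lead(6x⁴ − 23x³ + 7x² − 3x + 1) ÷ lead(D) = 6x⁴ ÷ −3x = −2x³. Subtract (−2x³)·D = 6x⁴ − 2x³. Remainder: −21x³ + 7x² − 3x + 1.
Step 4: lead(−21x³ + 7x² − 3x + 1) ÷ lead(D) = −21x³ ÷ −3x = 7x². Subtract (7x²)·D = −21x³ + 7x². Remainder: −3x + 1.
Step 5: lead(−3x + 1) ÷ lead(D) = −3x ÷ −3x = 1. Subtract (1)·D = −3x + 1. Remainder: 0.

R(x) = 0, so D(x) is a factor of P(x). yes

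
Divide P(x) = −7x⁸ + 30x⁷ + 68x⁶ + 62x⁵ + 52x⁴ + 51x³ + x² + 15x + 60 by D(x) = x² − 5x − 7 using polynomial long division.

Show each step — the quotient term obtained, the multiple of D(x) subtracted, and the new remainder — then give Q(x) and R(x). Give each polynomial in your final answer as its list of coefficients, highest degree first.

Q = [-7, -5, -6, -3, -5, 5, -9]; R = [5, -3]

Step 1: lead(−7x⁸ + 30x⁷ + 68x⁶ + 62x⁵ + 52x⁴ + 51x³ + x² + 15x + 60) ÷ lead(D) = −7x⁸ ÷ x² = −7x⁶. Subtract (−7x⁶)·D = −7x⁸ + 35x⁷ + 49x⁶. Remainder: −5x⁷ + 19x⁶ + 62x⁵ + 52x⁴ + 51x³ + x² + 15x + 60.
Step 2: lead(−5x⁷ + 19x⁶ + 62x⁵ + 52x⁴ + 51x³ + x² + 15x + 60) ÷ lead(D) = −5x⁷ ÷ x² = −5x⁵. Subtract (−5x⁵)·D = −5x⁷ + 25x⁶ + 35x⁵. Remainder: −6x⁶ + 27x⁵ + 52x⁴ + 51x³ + x² + 15x + 60.
Step 3: lead(−6x⁶ + 27x⁵ + 52x⁴ + 51x³ + x² + 15x + 60) ÷ lead(D) = −6x⁶ ÷ x² = −6x⁴. Subtract (−6x⁴)·D = −6x⁶ + 30x⁵ + 42x⁴. Remainder: −3x⁵ + 10x⁴ + 51x³ + x² + 15x + 60.
Step 4: lead(−3x⁵ + 10x⁴ + 51x³ + x² + 15x + 60) ÷ lead(D) = −3x⁵ ÷ x² = −3x³. Subtract (−3x³)·D = −3x⁵ + 15x⁴ + 21x³. Remainder: −5x⁴ + 30x³ + x² + 15x + 60.
Step 5: lead(−5x⁴ + 30x³ + x² + 15x + 60) ÷ lead(D) = −5x⁴ ÷ x² = −5x². Subtract (−5x²)·D = −5x⁴ + 25x³ + 35x². Remainder: 5x³ − 34x² + 15x + 60.
Step 6: lead(5x³ − 34x² + 15x + 60) ÷ lead(D) = 5x³ ÷ x² = 5x. Subtract (5x)·D = 5x³ − 25x² − 35x. Remainder: −9x² + 50x + 60.
Step 7: lead(−9x² + 50x + 60) ÷ lead(D) = −9x² ÷ x² = −9. Subtract (−9)·D = −9x² + 45x + 63. Remainder: 5x − 3.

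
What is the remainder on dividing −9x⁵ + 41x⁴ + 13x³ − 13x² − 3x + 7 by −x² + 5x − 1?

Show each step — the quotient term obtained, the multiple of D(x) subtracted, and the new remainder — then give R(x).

R(x) = 6

Step 1: lead(−9x⁵ + 41x⁴ + 13x³ − 13x² − 3x + 7) ÷ lead(D) = −9x⁵ ÷ −x² = 9x³. Subtract (9x³)·D = −9x⁵ + 45x⁴ − 9x³. Remainder: −4x⁴ + 22x³ − 13x² − 3x + 7.
Step 2: lead(−4x⁴ + 22x³ − 13x² − 3x + 7) ÷ lead(D) = −4x⁴ ÷ −x² = 4x². Subtract (4x²)·D = −4x⁴ + 20x³ − 4x². Remainder: 2x³ − 9x² − 3x + 7.
Step 3: lead(2x³ − 9x² − 3x + 7) ÷ lead(D) = 2x³ ÷ −x² = −2x. Subtract (−2x)·D = 2x³ − 10x² + 2x. Remainder: x² − 5x + 7.
Step 4: lead(x² − 5x + 7) ÷ lead(D) = x² ÷ −x² = −1. Subtract (−1)·D = x² − 5x + 1. Remainder: 6.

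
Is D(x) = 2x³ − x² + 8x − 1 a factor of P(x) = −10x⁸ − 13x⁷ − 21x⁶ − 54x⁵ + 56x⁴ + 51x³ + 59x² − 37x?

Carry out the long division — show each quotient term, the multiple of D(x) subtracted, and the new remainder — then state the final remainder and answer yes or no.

Step 1: lead(−10x⁸ − 13x⁷ − 21x⁶ − 54x⁵ + 56x⁴ + 51x³ + 59x² − 37x) ÷ lead(D) = −10x⁸ ÷ 2x³ = −5x⁵. Subtract (−5x⁵)·D = −10x⁸ + 5x⁷ − 40x⁶ + 5x⁵. Remainder: −18x⁷ + 19x⁶ − 59x⁵ + 56x⁴ + 51x³ + 59x² − 37x.
Step 2: lead(−18x⁷ + 19x⁶ − 59x⁵ + 56x⁴ + 51x³ + 59x² − 37x) ÷ lead(D) = −18x⁷ ÷ 2x³ = −9x⁴. Subtract (−9x⁴)·D = −18x⁷ + 9x⁶ − 72x⁵ + 9x⁴. Remainder: 10x⁶ + 13x⁵ + 47x⁴ + 51x³ + 59x² − 37x.
Step 3: lead(10x⁶ + 13x⁵ + 47x⁴ + 51x³ + 59x² − 37x) ÷ lead(D) = 10x⁶ ÷ 2x³ = 5x³. Subtract (5x³)·D = 10x⁶ − 5x⁵ + 40x⁴ − 5x³. Remainder: 18x⁵ + 7x⁴ + 56x³ + 59x² − 37x.
Step 4: lead(18x⁵ + 7x⁴ + 56x³ + 59x² − 37x) ÷ lead(D) = 18x⁵ ÷ 2x³ = 9x². Subtract (9x²)·D = 18x⁵ − 9x⁴ + 72x³ − 9x². Remainder: 16x⁴ − 16x³ + 68x² − 37x.
Step 5: lead(16x⁴ − 16x³ + 68x² − 37x) ÷ lead(D) = 16x⁴ ÷ 2x³ = 8x. Subtract (8x)·D = 16x⁴ − 8x³ + 64x² − 8x. Remainder: −8x³ + 4x² − 29x.
Step 6: lead(−8x³ + 4x² − 29x) ÷ lead(D) = −8x³ ÷ 2x³ = −4. Subtract (−4)·D = −8x³ + 4x² − 32x + 4. Remainder: 3x − 4.

R(x) = 3x − 4, so D(x) is not a factor of P(x). no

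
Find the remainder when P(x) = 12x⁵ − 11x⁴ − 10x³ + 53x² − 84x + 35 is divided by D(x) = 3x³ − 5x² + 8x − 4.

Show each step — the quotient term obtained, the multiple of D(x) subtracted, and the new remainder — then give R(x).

R(x) = −1

Step 1: lead(12x⁵ − 11x⁴ − 10x³ + 53x² − 84x + 35) ÷ lead(D) = 12x⁵ ÷ 3x³ = 4x². Subtract (4x²)·D = 12x⁵ − 20x⁴ + 32x³ − 16x². Remainder: 9x⁴ − 42x³ + 69x² − 84x + 35.
Step 2: lead(9x⁴ − 42x³ + 69x² − 84x + 35) ÷ lead(D) = 9x⁴ ÷ 3x³ = 3x. Subtract (3x)·D = 9x⁴ − 15x³ + 24x² − 12x. Remainder: −27x³ + 45x² − 72x + 35.
Step 3: lead(−27x³ + 45x² − 72x + 35) ÷ lead(D) = −27x³ ÷ 3x³ = −9. Subtract (−9)·D = −27x³ + 45x² − 72x + 36. Remainder: −1.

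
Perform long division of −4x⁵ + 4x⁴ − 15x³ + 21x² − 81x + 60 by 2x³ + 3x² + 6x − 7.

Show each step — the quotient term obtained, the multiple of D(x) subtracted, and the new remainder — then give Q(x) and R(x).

Q(x) = −2x² + 5x − 9; R(x) = 4x² + 8x − 3

Step 1: lead(−4x⁵ + 4x⁴ − 15x³ + 21x² − 81x + 60) ÷ lead(D) = −4x⁵ ÷ 2x³ = −2x². Subtract (−2x²)·D = −4x⁵ − 6x⁴ − 12x³ + 14x². Remainder: 10x⁴ − 3x³ + 7x² − 81x + 60.
Step 2: lead(10x⁴ − 3x³ + 7x² − 81x + 60) ÷ lead(D) = 10x⁴ ÷ 2x³ = 5x. Subtract (5x)·D = 10x⁴ + 15x³ + 30x² − 35x. Remainder: −18x³ − 23x² − 46x + 60.
Step 3: lead(−18x³ − 23x² − 46x + 60) ÷ lead(D) = −18x³ ÷ 2x³ = −9. Subtract (−9)·D = −18x³ − 27x² − 54x + 63. Remainder: 4x² + 8x − 3.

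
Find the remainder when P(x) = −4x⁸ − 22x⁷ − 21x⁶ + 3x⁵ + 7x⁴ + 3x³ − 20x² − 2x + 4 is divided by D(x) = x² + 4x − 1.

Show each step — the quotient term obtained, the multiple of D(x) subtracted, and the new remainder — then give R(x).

Step 1: lead(−4x⁸ − 22x⁷ − 21x⁶ + 3x⁵ + 7x⁴ + 3x³ − 20x² − 2x + 4) ÷ lead(D) = −4x⁸ ÷ x² = −4x⁶. Subtract (−4x⁶)·D = −4x⁸ − 16x⁷ + 4x⁶. Remainder: −6x⁷ − 25x⁶ + 3x⁵ + 7x⁴ + 3x³ − 20x² − 2x + 4.
Step 2: lead(−6x⁷ − 25x⁶ + 3x⁵ + 7x⁴ + 3x³ − 20x² − 2x + 4) ÷ lead(D) = −6x⁷ ÷ x² = −6x⁵. Subtract (−6x⁵)·D = −6x⁷ − 24x⁶ + 6x⁵. Remainder: −x⁶ − 3x⁵ + 7x⁴ + 3x³ − 20x² − 2x + 4.
Step 3: lead(−x⁶ − 3x⁵ + 7x⁴ + 3x³ − 20x² − 2x + 4) ÷ lead(D) = −x⁶ ÷ x² = −x⁴. Subtract (−x⁴)·D = −x⁶ − 4x⁵ + x⁴. Remainder: x⁵ + 6x⁴ + 3x³ − 20x² − 2x + 4.
Step 4: lead(x⁵ + 6x⁴ + 3x³ − 20x² − 2x + 4) ÷ lead(D) = x⁵ ÷ x² = x³. Subtract (x³)·D = x⁵ + 4x⁴ − x³. Remainder: 2x⁴ + 4x³ − 20x² − 2x + 4.
Step 5: lead(2x⁴ + 4x³ − 20x² − 2x + 4) ÷ lead(D) = 2x⁴ ÷ x² = 2x². Subtract (2x²)·D = 2x⁴ + 8x³ − 2x². Remainder: −4x³ − 18x² − 2x + 4.
Step 6: lead(−4x³ − 18x² − 2x + 4) ÷ lead(D) = −4x³ ÷ x² = −4x. Subtract (−4x)·D = −4x³ − 16x² + 4x. Remainder: −2x² − 6x + 4.
Step 7: lead(−2x² − 6x + 4) ÷ lead(D) = −2x² ÷ x² = −2. Subtract (−2)·D = −2x² − 8x + 2. Remainder: 2x + 2.

R(x) = 2x + 2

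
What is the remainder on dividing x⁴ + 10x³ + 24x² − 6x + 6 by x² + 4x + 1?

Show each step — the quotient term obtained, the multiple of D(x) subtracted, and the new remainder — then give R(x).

R(x) = −8x + 7

Step 1: lead(x⁴ + 10x³ + 24x² − 6x + 6) ÷ lead(D) = x⁴ ÷ x² = x². Subtract (x²)·D = x⁴ + 4x³ + x². Remainder: 6x³ + 23x² − 6x + 6.
Step 2: lead(6x³ + 23x² − 6x + 6) ÷ lead(D) = 6x³ ÷ x² = 6x. Subtract (6x)·D = 6x³ + 24x² + 6x. Remainder: −x² − 12x + 6.
Step 3: lead(−x² − 12x + 6) ÷ lead(D) = −x² ÷ x² = −1. Subtract (−1)·D = −x² − 4x − 1. Remainder: −8x + 7.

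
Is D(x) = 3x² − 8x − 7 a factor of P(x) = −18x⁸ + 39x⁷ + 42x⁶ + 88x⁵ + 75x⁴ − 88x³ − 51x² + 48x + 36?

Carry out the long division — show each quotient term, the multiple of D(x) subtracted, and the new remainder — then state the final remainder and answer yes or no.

Step 1: lead(−18x⁸ + 39x⁷ + 42x⁶ + 88x⁵ + 75x⁴ − 88x³ − 51x² + 48x + 36) ÷ lead(D) = −18x⁸ ÷ 3x² = −6x⁶. Subtract (−6x⁶)·D = −18x⁸ + 48x⁷ + 42x⁶. Remainder: −9x⁷ + 88x⁵ + 75x⁴ − 88x³ − 51x² + 48x + 36.
Step 2: lead(−9x⁷ + 88x⁵ + 75x⁴ − 88x³ − 51x² + 48x + 36) ÷ lead(D) = −9x⁷ ÷ 3x² = −3x⁵. Subtract (−3x⁵)·D = −9x⁷ + 24x⁶ + 21x⁵. Remainder: −24x⁶ + 67x⁵ + 75x⁴ − 88x³ − 51x² + 48x + 36.
Step 3: lead(−24x⁶ + 67x⁵ + 75x⁴ − 88x³ − 51x² + 48x + 36) ÷ lead(D) = −24x⁶ ÷ 3x² = −8x⁴. Subtract (−8x⁴)·D = −24x⁶ + 64x⁵ + 56x⁴. Remainder: 3x⁵ + 19x⁴ − 88x³ − 51x² + 48x + 36.
Step 4: lead(3x⁵ + 19x⁴ − 88x³ − 51x² + 48x + 36) ÷ lead(D) = 3x⁵ ÷ 3x² = x³. Subtract (x³)·D = 3x⁵ − 8x⁴ − 7x³. Remainder: 27x⁴ − 81x³ − 51x² + 48x + 36.
Step 5: lead(27x⁴ − 81x³ − 51x² + 48x + 36) ÷ lead(D) = 27x⁴ ÷ 3x² = 9x². Subtract (9x²)·D = 27x⁴ − 72x³ − 63x². Remainder: −9x³ + 12x² + 48x + 36.
Step 6: lead(−9x³ + 12x² + 48x + 36) ÷ lead(D) = −9x³ ÷ 3x² = −3x. Subtract (−3x)·D = −9x³ + 24x² + 21x. Remainder: −12x² + 27x + 36.
Step 7: lead(−12x² + 27x + 36) ÷ lead(D) = −12x² ÷ 3x² = −4. Subtract (−4)·D = −12x² + 32x + 28. Remainder: −5x + 8.

R(x) = −5x + 8, so D(x) is not a factor of P(x). no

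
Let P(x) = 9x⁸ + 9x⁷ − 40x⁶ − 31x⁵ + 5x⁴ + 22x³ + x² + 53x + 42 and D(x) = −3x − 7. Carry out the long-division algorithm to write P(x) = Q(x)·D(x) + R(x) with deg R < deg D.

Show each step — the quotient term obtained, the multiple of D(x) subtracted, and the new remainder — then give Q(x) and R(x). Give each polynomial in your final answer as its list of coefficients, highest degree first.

Q = [-3, 4, 4, 1, -4, 2, -5, -6]; R = [0]

Step 1: lead(9x⁸ + 9x⁷ − 40x⁶ − 31x⁵ + 5x⁴ + 22x³ + x² + 53x + 42) ÷ lead(D) = 9x⁸ ÷ −3x = −3x⁷. Subtract (−3x⁷)·D = 9x⁸ + 21x⁷. Remainder: −12x⁷ − 40x⁶ − 31x⁵ + 5x⁴ + 22x³ + x² + 53x + 42.
Step 2: lead(−12x⁷ − 40x⁶ − 31x⁵ + 5x⁴ + 22x³ + x² + 53x + 42) ÷ lead(D) = −12x⁷ ÷ −3x = 4x⁶. Subtract (4x⁶)·D = −12x⁷ − 28x⁶. Remainder: −12x⁶ − 31x⁵ + 5x⁴ + 22x³ + x² + 53x + 42.
Step 3: lead(−12x⁶ − 31x⁵ + 5x⁴ + 22x³ + x² + 53x + 42) ÷ lead(D) = −12x⁶ ÷ −3x = 4x⁵. Subtract (4x⁵)·D = −12x⁶ − 28x⁵. Remainder: −3x⁵ + 5x⁴ + 22x³ + x² + 53x + 42.
Step 4: lead(−3x⁵ + 5x⁴ + 22x³ + x² + 53x + 42) ÷ lead(D) = −3x⁵ ÷ −3x = x⁴. Subtract (x⁴)·D = −3x⁵ − 7x⁴. Remainder: 12x⁴ + 22x³ + x² + 53x + 42.
Step 5: lead(12x⁴ + 22x³ + x² + 53x + 42) ÷ lead(D) = 12x⁴ ÷ −3x = −4x³. Subtract (−4x³)·D = 12x⁴ + 28x³. Remainder: −6x³ + x² + 53x + 42.
Step 6: lead(−6x³ + x² + 53x + 42) ÷ lead(D) = −6x³ ÷ −3x = 2x². Subtract (2x²)·D = −6x³ − 14x². Remainder: 15x² + 53x + 42.
Step 7: lead(15x² + 53x + 42) ÷ lead(D) = 15x² ÷ −3x = −5x. Subtract (−5x)·D = 15x² + 35x. Remainder: 18x + 42.
Step 8: lead(18x + 42) ÷ lead(D) = 18x ÷ −3x = −6. Subtract (−6)·D = 18x + 42. Remainder: 0.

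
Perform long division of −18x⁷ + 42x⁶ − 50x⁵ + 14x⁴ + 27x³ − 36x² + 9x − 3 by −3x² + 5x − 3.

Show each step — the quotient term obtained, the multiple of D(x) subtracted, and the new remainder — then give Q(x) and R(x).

Step 1: lead(−18x⁷ + 42x⁶ − 50x⁵ + 14x⁴ + 27x³ − 36x² + 9x − 3) ÷ lead(D) = −18x⁷ ÷ −3x² = 6x⁵. Subtract (6x⁵)·D = −18x⁷ + 30x⁶ − 18x⁵. Remainder: 12x⁶ − 32x⁵ + 14x⁴ + 27x³ − 36x² + 9x − 3.
Step 2: lead(12x⁶ − 32x⁵ + 14x⁴ + 27x³ − 36x² + 9x − 3) ÷ lead(D) = 12x⁶ ÷ −3x² = −4x⁴. Subtract (−4x⁴)·D = 12x⁶ − 20x⁵ + 12x⁴. Remainder: −12x⁵ + 2x⁴ + 27x³ − 36x² + 9x − 3.
Step 3: lead(−12x⁵ + 2x⁴ + 27x³ − 36x² + 9x − 3) ÷ lead(D) = −12x⁵ ÷ −3x² = 4x³. Subtract (4x³)·D = −12x⁵ + 20x⁴ − 12x³. Remainder: −18x⁴ + 39x³ − 36x² + 9x − 3.
Step 4: lead(−18x⁴ + 39x³ − 36x² + 9x − 3) ÷ lead(D) = −18x⁴ ÷ −3x² = 6x². Subtract (6x²)·D = −18x⁴ + 30x³ − 18x². Remainder: 9x³ − 18x² + 9x − 3.
Step 5: lead(9x³ − 18x² + 9x − 3) ÷ lead(D) = 9x³ ÷ −3x² = −3x. Subtract (−3x)·D = 9x³ − 15x² + 9x. Remainder: −3x² − 3.
Step 6: lead(−3x² − 3) ÷ lead(D) = −3x² ÷ −3x² = 1. Subtract (1)·D = −3x² + 5x − 3. Remainder: −5x.

Q(x) = 6x⁵ − 4x⁴ + 4x³ + 6x² − 3x + 1; R(x) = −5x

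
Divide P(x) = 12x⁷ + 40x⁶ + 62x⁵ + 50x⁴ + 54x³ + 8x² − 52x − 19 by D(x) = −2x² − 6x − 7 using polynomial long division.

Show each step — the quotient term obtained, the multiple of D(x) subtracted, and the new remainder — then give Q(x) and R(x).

Q(x) = −6x⁵ − 2x⁴ − 4x³ − 6x² + 5x + 2; R(x) = −5x − 5

Step 1: lead(12x⁷ + 40x⁶ + 62x⁵ + 50x⁴ + 54x³ + 8x² − 52x − 19) ÷ lead(D) = 12x⁷ ÷ −2x² = −6x⁵. Subtract (−6x⁵)·D = 12x⁷ + 36x⁶ + 42x⁵. Remainder: 4x⁶ + 20x⁵ + 50x⁴ + 54x³ + 8x² − 52x − 19.
Step 2: lead(4x⁶ + 20x⁵ + 50x⁴ + 54x³ + 8x² − 52x − 19) ÷ lead(D) = 4x⁶ ÷ −2x² = −2x⁴. Subtract (−2x⁴)·D = 4x⁶ + 12x⁵ + 14x⁴. Remainder: 8x⁵ + 36x⁴ + 54x³ + 8x² − 52x − 19.
Step 3: lead(8x⁵ + 36x⁴ + 54x³ + 8x² − 52x − 19) ÷ lead(D) = 8x⁵ ÷ −2x² = −4x³. Subtract (−4x³)·D = 8x⁵ + 24x⁴ + 28x³. Remainder: 12x⁴ + 26x³ + 8x² − 52x − 19.
Step 4: lead(12x⁴ + 26x³ + 8x² − 52x − 19) ÷ lead(D) = 12x⁴ ÷ −2x² = −6x². Subtract (−6x²)·D = 12x⁴ + 36x³ + 42x². Remainder: −10x³ − 34x² − 52x − 19.
Step 5: lead(−10x³ − 34x² − 52x − 19) ÷ lead(D) = −10x³ ÷ −2x² = 5x. Subtract (5x)·D = −10x³ − 30x² − 35x. Remainder: −4x² − 17x − 19.
Step 6: lead(−4x² − 17x − 19) ÷ lead(D) = −4x² ÷ −2x² = 2. Subtract (2)·D = −4x² − 12x − 14. Remainder: −5x − 5.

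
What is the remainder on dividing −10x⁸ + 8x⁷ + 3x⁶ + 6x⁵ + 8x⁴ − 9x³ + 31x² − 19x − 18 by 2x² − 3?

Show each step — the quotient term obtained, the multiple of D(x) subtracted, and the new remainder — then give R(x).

R(x) = 8x + 6

Step 1: lead(−10x⁸ + 8x⁷ + 3x⁶ + 6x⁵ + 8x⁴ − 9x³ + 31x² − 19x − 18) ÷ lead(D) = −10x⁸ ÷ 2x² = −5x⁶. Subtract (−5x⁶)·D = −10x⁸ + 15x⁶. Remainder: 8x⁷ − 12x⁶ + 6x⁵ + 8x⁴ − 9x³ + 31x² − 19x − 18.
Step 2: lead(8x⁷ − 12x⁶ + 6x⁵ + 8x⁴ − 9x³ + 31x² − 19x − 18) ÷ lead(D) = 8x⁷ ÷ 2x² = 4x⁵. Subtract (4x⁵)·D = 8x⁷ − 12x⁵. Remainder: −12x⁶ + 18x⁵ + 8x⁴ − 9x³ + 31x² − 19x − 18.
Step 3: lead(−12x⁶ + 18x⁵ + 8x⁴ − 9x³ + 31x² − 19x − 18) ÷ lead(D) = −12x⁶ ÷ 2x² = −6x⁴. Subtract (−6x⁴)·D = −12x⁶ + 18x⁴. Remainder: 18x⁵ − 10x⁴ − 9x³ + 31x² − 19x − 18.
Step 4: lead(18x⁵ − 10x⁴ − 9x³ + 31x² − 19x − 18) ÷ lead(D) = 18x⁵ ÷ 2x² = 9x³. Subtract (9x³)·D = 18x⁵ − 27x³. Remainder: −10x⁴ + 18x³ + 31x² − 19x − 18.
Step 5: lead(−10x⁴ + 18x³ + 31x² − 19x − 18) ÷ lead(D) = −10x⁴ ÷ 2x² = −5x². Subtract (−5x²)·D = −10x⁴ + 15x². Remainder: 18x³ + 16x² − 19x − 18.
Step 6: lead(18x³ + 16x² − 19x − 18) ÷ lead(D) = 18x³ ÷ 2x² = 9x. Subtract (9x)·D = 18x³ − 27x. Remainder: 16x² + 8x − 18.
Step 7: lead(16x² + 8x − 18) ÷ lead(D) = 16x² ÷ 2x² = 8. Subtract (8)·D = 16x² − 24. Remainder: 8x + 6.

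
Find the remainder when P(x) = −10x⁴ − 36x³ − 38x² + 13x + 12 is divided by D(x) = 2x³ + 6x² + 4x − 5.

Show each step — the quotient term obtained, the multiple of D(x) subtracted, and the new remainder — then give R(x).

Step 1: lead(−10x⁴ − 36x³ − 38x² + 13x + 12) ÷ lead(D) = −10x⁴ ÷ 2x³ = −5x. Subtract (−5x)·D = −10x⁴ − 30x³ − 20x² + 25x. Remainder: −6x³ − 18x² − 12x + 12.
Step 2: lead(−6x³ − 18x² − 12x + 12) ÷ lead(D) = −6x³ ÷ 2x³ = −3. Subtract (−3)·D = −6x³ − 18x² − 12x + 15. Remainder: −3.

R(x) = −3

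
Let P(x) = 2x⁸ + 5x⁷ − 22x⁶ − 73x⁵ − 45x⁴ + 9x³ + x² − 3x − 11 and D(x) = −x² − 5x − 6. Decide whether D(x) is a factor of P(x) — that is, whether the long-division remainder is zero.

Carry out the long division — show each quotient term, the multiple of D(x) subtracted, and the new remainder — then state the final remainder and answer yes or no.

Step 1: lead(2x⁸ + 5x⁷ − 22x⁶ − 73x⁵ − 45x⁴ + 9x³ + x² − 3x − 11) ÷ lead(D) = 2x⁸ ÷ −x² = −2x⁶. Subtract (−2x⁶)·D = 2x⁸ + 10x⁷ + 12x⁶. Remainder: −5x⁷ − 34x⁶ − 73x⁵ − 45x⁴ + 9x³ + x² − 3x − 11.
Step 2: lead(−5x⁷ − 34x⁶ − 73x⁵ − 45x⁴ + 9x³ + x² − 3x − 11) ÷ lead(D) = −5x⁷ ÷ −x² = 5x⁵. Subtract (5x⁵)·D = −5x⁷ − 25x⁶ − 30x⁵. Remainder: −9x⁶ − 43x⁵ − 45x⁴ + 9x³ + x² − 3x − 11.
Step 3: lead(−9x⁶ − 43x⁵ − 45x⁴ + 9x³ + x² − 3x − 11) ÷ lead(D) = −9x⁶ ÷ −x² = 9x⁴. Subtract (9x⁴)·D = −9x⁶ − 45x⁵ − 54x⁴. Remainder: 2x⁵ + 9x⁴ + 9x³ + x² − 3x − 11.
Step 4: lead(2x⁵ + 9x⁴ + 9x³ + x² − 3x − 11) ÷ lead(D) = 2x⁵ ÷ −x² = −2x³. Subtract (−2x³)·D = 2x⁵ + 10x⁴ + 12x³. Remainder: −x⁴ − 3x³ + x² − 3x − 11.
Step 5: lead(−x⁴ − 3x³ + x² − 3x − 11) ÷ lead(D) = −x⁴ ÷ −x² = x². Subtract (x²)·D = −x⁴ − 5x³ − 6x². Remainder: 2x³ + 7x² − 3x − 11.
Step 6: lead(2x³ + 7x² − 3x − 11) ÷ lead(D) = 2x³ ÷ −x² = −2x. Subtract (−2x)·D = 2x³ + 10x² + 12x. Remainder: −3x² − 15x − 11.
Step 7: lead(−3x² − 15x − 11) ÷ lead(D) = −3x² ÷ −x² = 3. Subtract (3)·D = −3x² − 15x − 18. Remainder: 7.

R(x) = 7, so D(x) is not a factor of P(x). no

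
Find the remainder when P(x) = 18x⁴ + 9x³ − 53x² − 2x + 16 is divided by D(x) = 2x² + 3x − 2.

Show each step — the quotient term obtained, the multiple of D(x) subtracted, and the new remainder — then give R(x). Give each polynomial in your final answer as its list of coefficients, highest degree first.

R = [-8, 8]

Step 1: lead(18x⁴ + 9x³ − 53x² − 2x + 16) ÷ lead(D) = 18x⁴ ÷ 2x² = 9x². Subtract (9x²)·D = 18x⁴ + 27x³ − 18x². Remainder: −18x³ − 35x² − 2x + 16.
Step 2: lead(−18x³ − 35x² − 2x + 16) ÷ lead(D) = −18x³ ÷ 2x² = −9x. Subtract (−9x)·D = −18x³ − 27x² + 18x. Remainder: −8x² − 20x + 16.
Step 3: lead(−8x² − 20x + 16) ÷ lead(D) = −8x² ÷ 2x² = −4. Subtract (−4)·D = −8x² − 12x + 8. Remainder: −8x + 8.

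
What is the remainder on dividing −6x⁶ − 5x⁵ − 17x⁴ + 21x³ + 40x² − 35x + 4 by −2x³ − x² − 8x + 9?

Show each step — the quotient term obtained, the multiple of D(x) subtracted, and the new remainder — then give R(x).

Step 1: lead(−6x⁶ − 5x⁵ − 17x⁴ + 21x³ + 40x² − 35x + 4) ÷ lead(D) = −6x⁶ ÷ −2x³ = 3x³. Subtract (3x³)·D = −6x⁶ − 3x⁵ − 24x⁴ + 27x³. Remainder: −2x⁵ + 7x⁴ − 6x³ + 40x² − 35x + 4.
Step 2: lead(−2x⁵ + 7x⁴ − 6x³ + 40x² − 35x + 4) ÷ lead(D) = −2x⁵ ÷ −2x³ = x². Subtract (x²)·D = −2x⁵ − x⁴ − 8x³ + 9x². Remainder: 8x⁴ + 2x³ + 31x² − 35x + 4.
Step 3: lead(8x⁴ + 2x³ + 31x² − 35x + 4) ÷ lead(D) = 8x⁴ ÷ −2x³ = −4x. Subtract (−4x)·D = 8x⁴ + 4x³ + 32x² − 36x. Remainder: −2x³ − x² + x + 4.
Step 4: lead(−2x³ − x² + x + 4) ÷ lead(D) = −2x³ ÷ −2x³ = 1. Subtract (1)·D = −2x³ − x² − 8x + 9. Remainder: 9x − 5.

R(x) = 9x − 5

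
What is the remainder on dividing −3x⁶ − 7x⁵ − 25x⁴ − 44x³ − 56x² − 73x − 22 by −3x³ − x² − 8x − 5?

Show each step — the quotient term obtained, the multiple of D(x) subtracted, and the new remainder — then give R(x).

Step 1: lead(−3x⁶ − 7x⁵ − 25x⁴ − 44x³ − 56x² − 73x − 22) ÷ lead(D) = −3x⁶ ÷ −3x³ = x³. Subtract (x³)·D = −3x⁶ − x⁵ − 8x⁴ − 5x³. Remainder: −6x⁵ − 17x⁴ − 39x³ − 56x² − 73x − 22.
Step 2: lead(−6x⁵ − 17x⁴ − 39x³ − 56x² − 73x − 22) ÷ lead(D) = −6x⁵ ÷ −3x³ = 2x². Subtract (2x²)·D = −6x⁵ − 2x⁴ − 16x³ − 10x². Remainder: −15x⁴ − 23x³ − 46x² − 73x − 22.
Step 3: lead(−15x⁴ − 23x³ − 46x² − 73x − 22) ÷ lead(D) = −15x⁴ ÷ −3x³ = 5x. Subtract (5x)·D = −15x⁴ − 5x³ − 40x² − 25x. Remainder: −18x³ − 6x² − 48x − 22.
Step 4: lead(−18x³ − 6x² − 48x − 22) ÷ lead(D) = −18x³ ÷ −3x³ = 6. Subtract (6)·D = −18x³ − 6x² − 48x − 30. Remainder: 8.

R(x) = 8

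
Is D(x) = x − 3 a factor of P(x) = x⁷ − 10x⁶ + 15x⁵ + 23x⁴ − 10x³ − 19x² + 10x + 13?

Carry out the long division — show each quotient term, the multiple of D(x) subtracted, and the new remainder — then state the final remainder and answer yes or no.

Step 1: lead(x⁷ − 10x⁶ + 15x⁵ + 23x⁴ − 10x³ − 19x² + 10x + 13) ÷ lead(D) = x⁷ ÷ x = x⁶. Subtract (x⁶)·D = x⁷ − 3x⁶. Remainder: −7x⁶ + 15x⁵ + 23x⁴ − 10x³ − 19x² + 10x + 13.
Step 2: lead(−7x⁶ + 15x⁵ + 23x⁴ − 10x³ − 19x² + 10x + 13) ÷ lead(D) = −7x⁶ ÷ x = −7x⁵. Subtract (−7x⁵)·D = −7x⁶ + 21x⁵. Remainder: −6x⁵ + 23x⁴ − 10x³ − 19x² + 10x + 13.
Step 3: lead(−6x⁵ + 23x⁴ − 10x³ − 19x² + 10x + 13) ÷ lead(D) = −6x⁵ ÷ x = −6x⁴. Subtract (−6x⁴)·D = −6x⁵ + 18x⁴. Remainder: 5x⁴ − 10x³ − 19x² + 10x + 13.
Step 4: lead(5x⁴ − 10x³ − 19x² + 10x + 13) ÷ lead(D) = 5x⁴ ÷ x = 5x³. Subtract (5x³)·D = 5x⁴ − 15x³. Remainder: 5x³ − 19x² + 10x + 13.
Step 5: lead(5x³ − 19x² + 10x + 13) ÷ lead(D) = 5x³ ÷ x = 5x². Subtract (5x²)·D = 5x³ − 15x². Remainder: −4x² + 10x + 13.
Step 6: lead(−4x² + 10x + 13) ÷ lead(D) = −4x² ÷ x = −4x. Subtract (−4x)·D = −4x² + 12x. Remainder: −2x + 13.
Step 7: lead(−2x + 13) ÷ lead(D) = −2x ÷ x = −2. Subtract (−2)·D = −2x + 6. Remainder: 7.

R(x) = 7, so D(x) is not a factor of P(x). no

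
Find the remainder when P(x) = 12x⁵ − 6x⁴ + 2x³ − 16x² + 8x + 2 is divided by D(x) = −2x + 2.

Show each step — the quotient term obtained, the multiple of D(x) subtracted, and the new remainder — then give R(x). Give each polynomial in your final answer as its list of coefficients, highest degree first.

R = [2]

Step 1: lead(12x⁵ − 6x⁴ + 2x³ − 16x² + 8x + 2) ÷ lead(D) = 12x⁵ ÷ −2x = −6x⁴. Subtract (−6x⁴)·D = 12x⁵ − 12x⁴. Remainder: 6x⁴ + 2x³ − 16x² + 8x + 2.
Step 2: lead(6x⁴ + 2x³ − 16x² + 8x + 2) ÷ lead(D) = 6x⁴ ÷ −2x = −3x³. Subtract (−3x³)·D = 6x⁴ − 6x³. Remainder: 8x³ − 16x² + 8x + 2.
Step 3: lead(8x³ − 16x² + 8x + 2) ÷ lead(D) = 8x³ ÷ −2x = −4x². Subtract (−4x²)·D = 8x³ − 8x². Remainder: −8x² + 8x + 2.
Step 4: lead(−8x² + 8x + 2) ÷ lead(D) = −8x² ÷ −2x = 4x. Subtract (4x)·D = −8x² + 8x. Remainder: 2.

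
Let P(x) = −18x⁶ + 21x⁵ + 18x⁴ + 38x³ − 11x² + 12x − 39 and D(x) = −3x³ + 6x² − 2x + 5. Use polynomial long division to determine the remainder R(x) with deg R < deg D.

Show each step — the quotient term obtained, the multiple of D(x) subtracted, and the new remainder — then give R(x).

R(x) = −9

Step 1: lead(−18x⁶ + 21x⁵ + 18x⁴ + 38x³ − 11x² + 12x − 39) ÷ lead(D) = −18x⁶ ÷ −3x³ = 6x³. Subtract (6x³)·D = −18x⁶ + 36x⁵ − 12x⁴ + 30x³. Remainder: −15x⁵ + 30x⁴ + 8x³ − 11x² + 12x − 39.
Step 2: lead(−15x⁵ + 30x⁴ + 8x³ − 11x² + 12x − 39) ÷ lead(D) = −15x⁵ ÷ −3x³ = 5x². Subtract (5x²)·D = −15x⁵ + 30x⁴ − 10x³ + 25x². Remainder: 18x³ − 36x² + 12x − 39.
Step 3: lead(18x³ − 36x² + 12x − 39) ÷ lead(D) = 18x³ ÷ −3x³ = −6. Subtract (−6)·D = 18x³ − 36x² + 12x − 30. Remainder: −9.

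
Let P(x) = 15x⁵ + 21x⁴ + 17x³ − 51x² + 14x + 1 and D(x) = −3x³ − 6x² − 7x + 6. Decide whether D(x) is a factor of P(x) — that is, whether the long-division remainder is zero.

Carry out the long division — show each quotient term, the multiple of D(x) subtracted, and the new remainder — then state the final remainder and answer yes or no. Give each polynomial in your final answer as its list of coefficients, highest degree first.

Step 1: lead(15x⁵ + 21x⁴ + 17x³ − 51x² + 14x + 1) ÷ lead(D) = 15x⁵ ÷ −3x³ = −5x². Subtract (−5x²)·D = 15x⁵ + 30x⁴ + 35x³ − 30x². Remainder: −9x⁴ − 18x³ − 21x² + 14x + 1.
Step 2: lead(−9x⁴ − 18x³ − 21x² + 14x + 1) ÷ lead(D) = −9x⁴ ÷ −3x³ = 3x. Subtract (3x)·D = −9x⁴ − 18x³ − 21x² + 18x. Remainder: −4x + 1.

R = [-4, 1], so D(x) is not a factor of P(x). no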